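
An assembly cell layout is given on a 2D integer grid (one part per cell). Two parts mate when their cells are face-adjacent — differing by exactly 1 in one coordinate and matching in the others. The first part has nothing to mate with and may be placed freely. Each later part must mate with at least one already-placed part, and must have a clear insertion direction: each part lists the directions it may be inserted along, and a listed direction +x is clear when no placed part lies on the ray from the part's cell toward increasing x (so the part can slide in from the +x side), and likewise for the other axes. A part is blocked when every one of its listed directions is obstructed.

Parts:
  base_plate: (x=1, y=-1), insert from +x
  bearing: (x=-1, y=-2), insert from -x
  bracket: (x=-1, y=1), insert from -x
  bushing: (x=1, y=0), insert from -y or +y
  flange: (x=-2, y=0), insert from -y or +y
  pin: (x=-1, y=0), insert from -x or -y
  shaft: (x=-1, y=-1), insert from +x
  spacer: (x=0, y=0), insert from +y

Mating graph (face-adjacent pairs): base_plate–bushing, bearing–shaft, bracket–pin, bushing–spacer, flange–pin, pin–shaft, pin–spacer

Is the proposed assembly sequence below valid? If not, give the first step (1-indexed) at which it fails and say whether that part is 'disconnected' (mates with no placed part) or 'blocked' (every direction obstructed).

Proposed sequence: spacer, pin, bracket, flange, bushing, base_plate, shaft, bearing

Invalid at step 7 (blocked)

1. spacer@(0, 0) [+y clear] — {spacer}
2. pin@(-1, 0) [-x clear] — {pin, spacer}
3. bracket@(-1, 1) [-x clear] — {bracket, pin, spacer}
4. flange@(-2, 0) [-y clear] — {bracket, flange, pin, spacer}
5. bushing@(1, 0) [-y clear] — {bracket, bushing, flange, pin, spacer}
6. base_plate@(1, -1) [+x clear] — {base_plate, bracket, bushing, flange, pin, spacer}
7. shaft@(-1, -1) — +x all obstructed ⇒ blocked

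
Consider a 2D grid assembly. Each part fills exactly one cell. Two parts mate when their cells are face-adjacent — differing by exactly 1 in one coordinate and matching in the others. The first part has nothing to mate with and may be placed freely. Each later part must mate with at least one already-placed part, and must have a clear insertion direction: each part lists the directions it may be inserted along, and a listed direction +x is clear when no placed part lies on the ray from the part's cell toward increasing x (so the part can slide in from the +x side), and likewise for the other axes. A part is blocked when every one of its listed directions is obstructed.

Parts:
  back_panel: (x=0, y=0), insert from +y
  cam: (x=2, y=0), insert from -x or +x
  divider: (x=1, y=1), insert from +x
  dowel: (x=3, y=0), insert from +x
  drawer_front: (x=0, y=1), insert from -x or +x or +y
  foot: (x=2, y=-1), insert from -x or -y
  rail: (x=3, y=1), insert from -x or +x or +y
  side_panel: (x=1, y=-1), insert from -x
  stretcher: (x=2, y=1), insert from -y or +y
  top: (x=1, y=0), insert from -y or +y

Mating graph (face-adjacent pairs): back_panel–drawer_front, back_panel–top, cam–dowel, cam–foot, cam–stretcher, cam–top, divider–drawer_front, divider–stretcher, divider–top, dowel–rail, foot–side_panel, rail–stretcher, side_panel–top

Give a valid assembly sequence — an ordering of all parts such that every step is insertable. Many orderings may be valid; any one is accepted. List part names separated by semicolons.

1. back_panel@(0, 0) [+y clear] — {back_panel}
2. drawer_front@(0, 1) [-x clear] — {back_panel, drawer_front}
3. top@(1, 0) [-y clear] — {back_panel, drawer_front, top}
4. side_panel@(1, -1) [-x clear] — {back_panel, drawer_front, side_panel, top}
5. divider@(1, 1) [+x clear] — {back_panel, divider, drawer_front, side_panel, top}
6. cam@(2, 0) [+x clear] — {back_panel, cam, divider, drawer_front, side_panel, top}
7. dowel@(3, 0) [+x clear] — {back_panel, cam, divider, dowel, drawer_front, side_panel, top}
8. rail@(3, 1) [+x clear] — {back_panel, cam, divider, dowel, drawer_front, rail, side_panel, top}
9. stretcher@(2, 1) [+y clear] — {back_panel, cam, divider, dowel, drawer_front, rail, side_panel, stretcher, top}
10. foot@(2, -1) [-y clear] — {back_panel, cam, divider, dowel, drawer_front, foot, rail, side_panel, stretcher, top}

back_panel; drawer_front; top; side_panel; divider; cam; dowel; rail; stretcher; foot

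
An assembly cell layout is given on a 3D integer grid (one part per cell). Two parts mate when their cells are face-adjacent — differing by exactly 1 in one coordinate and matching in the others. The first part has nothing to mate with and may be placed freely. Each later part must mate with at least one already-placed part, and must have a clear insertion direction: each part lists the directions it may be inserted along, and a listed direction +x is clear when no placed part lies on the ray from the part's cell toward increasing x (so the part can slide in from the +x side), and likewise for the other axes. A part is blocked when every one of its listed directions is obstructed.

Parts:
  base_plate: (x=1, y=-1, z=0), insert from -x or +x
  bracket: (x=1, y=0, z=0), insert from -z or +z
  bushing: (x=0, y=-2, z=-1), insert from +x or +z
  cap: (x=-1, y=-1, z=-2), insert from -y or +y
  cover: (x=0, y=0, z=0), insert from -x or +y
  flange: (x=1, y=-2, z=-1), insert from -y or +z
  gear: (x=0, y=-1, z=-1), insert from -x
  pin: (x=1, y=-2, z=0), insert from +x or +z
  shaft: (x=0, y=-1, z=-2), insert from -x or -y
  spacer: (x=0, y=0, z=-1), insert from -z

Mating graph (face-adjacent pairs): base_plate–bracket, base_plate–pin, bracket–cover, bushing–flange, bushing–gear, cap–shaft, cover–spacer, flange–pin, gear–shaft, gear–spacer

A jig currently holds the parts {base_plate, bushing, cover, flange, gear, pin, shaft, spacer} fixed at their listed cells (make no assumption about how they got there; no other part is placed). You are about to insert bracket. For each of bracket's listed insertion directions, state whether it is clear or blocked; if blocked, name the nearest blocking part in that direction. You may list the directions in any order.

-z: ray from bracket(1, 0, 0) has no placed part ⇒ clear
+z: ray from bracket(1, 0, 0) has no placed part ⇒ clear

+z: clear; -z: clear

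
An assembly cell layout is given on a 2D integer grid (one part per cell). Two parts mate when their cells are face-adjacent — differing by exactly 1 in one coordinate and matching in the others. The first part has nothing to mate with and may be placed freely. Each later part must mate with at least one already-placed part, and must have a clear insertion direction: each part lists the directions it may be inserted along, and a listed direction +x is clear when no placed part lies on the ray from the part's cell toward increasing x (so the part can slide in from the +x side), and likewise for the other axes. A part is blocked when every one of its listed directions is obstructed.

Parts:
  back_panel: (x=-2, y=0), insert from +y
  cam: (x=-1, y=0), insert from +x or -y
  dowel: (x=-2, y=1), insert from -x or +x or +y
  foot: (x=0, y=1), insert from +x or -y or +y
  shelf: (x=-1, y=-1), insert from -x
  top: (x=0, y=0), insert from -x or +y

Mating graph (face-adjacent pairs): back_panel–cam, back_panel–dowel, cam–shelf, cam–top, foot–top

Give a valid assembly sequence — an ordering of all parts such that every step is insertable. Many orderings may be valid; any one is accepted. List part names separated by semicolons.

shelf; cam; back_panel; dowel; top; foot

1. shelf@(-1, -1) [-x clear] — {shelf}
2. cam@(-1, 0) [+x clear] — {cam, shelf}
3. back_panel@(-2, 0) [+y clear] — {back_panel, cam, shelf}
4. dowel@(-2, 1) [-x clear] — {back_panel, cam, dowel, shelf}
5. top@(0, 0) [+y clear] — {back_panel, cam, dowel, shelf, top}
6. foot@(0, 1) [+x clear] — {back_panel, cam, dowel, foot, shelf, top}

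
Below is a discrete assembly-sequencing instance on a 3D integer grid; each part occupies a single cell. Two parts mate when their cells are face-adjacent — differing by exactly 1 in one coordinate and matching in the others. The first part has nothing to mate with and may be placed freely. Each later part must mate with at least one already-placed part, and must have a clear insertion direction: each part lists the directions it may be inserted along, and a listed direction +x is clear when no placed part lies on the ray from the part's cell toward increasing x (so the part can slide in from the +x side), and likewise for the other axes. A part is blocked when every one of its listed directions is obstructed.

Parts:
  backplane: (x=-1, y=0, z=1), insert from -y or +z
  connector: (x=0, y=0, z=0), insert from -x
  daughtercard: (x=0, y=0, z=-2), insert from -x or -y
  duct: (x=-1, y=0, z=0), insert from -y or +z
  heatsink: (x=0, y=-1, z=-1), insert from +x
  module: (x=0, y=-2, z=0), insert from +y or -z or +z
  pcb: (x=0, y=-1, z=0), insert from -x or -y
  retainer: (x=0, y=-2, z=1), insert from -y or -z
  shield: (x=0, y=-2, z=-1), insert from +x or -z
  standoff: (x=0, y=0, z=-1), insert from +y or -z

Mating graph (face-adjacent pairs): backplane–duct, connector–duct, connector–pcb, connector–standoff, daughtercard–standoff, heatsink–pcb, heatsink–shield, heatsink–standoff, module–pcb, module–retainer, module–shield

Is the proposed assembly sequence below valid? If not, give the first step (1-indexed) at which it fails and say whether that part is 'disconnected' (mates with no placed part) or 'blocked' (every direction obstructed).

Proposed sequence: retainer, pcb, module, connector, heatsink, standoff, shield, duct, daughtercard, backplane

Invalid at step 2 (disconnected)

1. retainer@(0, -2, 1) [-y clear] — {retainer}
2. pcb@(0, -1, 0) — no placed neighbour ⇒ disconnected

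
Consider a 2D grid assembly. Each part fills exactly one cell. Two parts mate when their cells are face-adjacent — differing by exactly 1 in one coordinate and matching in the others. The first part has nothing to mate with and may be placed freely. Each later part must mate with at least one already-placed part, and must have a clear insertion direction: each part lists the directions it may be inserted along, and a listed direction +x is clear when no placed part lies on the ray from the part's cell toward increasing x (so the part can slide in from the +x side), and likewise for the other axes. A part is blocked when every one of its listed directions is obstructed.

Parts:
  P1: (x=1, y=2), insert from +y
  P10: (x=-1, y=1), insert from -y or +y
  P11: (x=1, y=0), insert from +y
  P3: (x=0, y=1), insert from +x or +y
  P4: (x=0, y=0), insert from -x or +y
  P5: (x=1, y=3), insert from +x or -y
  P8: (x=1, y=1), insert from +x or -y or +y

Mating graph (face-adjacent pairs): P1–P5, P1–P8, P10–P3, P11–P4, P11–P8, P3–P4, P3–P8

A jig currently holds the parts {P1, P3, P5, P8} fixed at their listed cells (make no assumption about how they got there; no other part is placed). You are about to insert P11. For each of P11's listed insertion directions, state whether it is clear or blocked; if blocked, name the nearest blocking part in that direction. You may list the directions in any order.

+y: blocked by P8

+y: nearest on ray is P8@(1, 1) ⇒ blocked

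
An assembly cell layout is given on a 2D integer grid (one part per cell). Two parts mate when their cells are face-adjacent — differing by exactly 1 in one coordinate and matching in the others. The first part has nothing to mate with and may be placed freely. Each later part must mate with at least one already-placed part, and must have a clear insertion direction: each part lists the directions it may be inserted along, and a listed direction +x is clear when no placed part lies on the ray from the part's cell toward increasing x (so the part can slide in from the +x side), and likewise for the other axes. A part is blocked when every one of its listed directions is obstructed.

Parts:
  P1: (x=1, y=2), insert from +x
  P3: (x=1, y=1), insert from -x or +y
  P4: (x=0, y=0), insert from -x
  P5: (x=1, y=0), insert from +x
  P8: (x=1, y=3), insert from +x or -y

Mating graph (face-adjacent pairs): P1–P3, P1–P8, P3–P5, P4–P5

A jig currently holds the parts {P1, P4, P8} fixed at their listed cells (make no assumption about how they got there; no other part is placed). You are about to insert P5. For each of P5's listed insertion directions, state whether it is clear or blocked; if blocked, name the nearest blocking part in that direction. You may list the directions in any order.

+x: clear

+x: ray from P5(1, 0) has no placed part ⇒ clear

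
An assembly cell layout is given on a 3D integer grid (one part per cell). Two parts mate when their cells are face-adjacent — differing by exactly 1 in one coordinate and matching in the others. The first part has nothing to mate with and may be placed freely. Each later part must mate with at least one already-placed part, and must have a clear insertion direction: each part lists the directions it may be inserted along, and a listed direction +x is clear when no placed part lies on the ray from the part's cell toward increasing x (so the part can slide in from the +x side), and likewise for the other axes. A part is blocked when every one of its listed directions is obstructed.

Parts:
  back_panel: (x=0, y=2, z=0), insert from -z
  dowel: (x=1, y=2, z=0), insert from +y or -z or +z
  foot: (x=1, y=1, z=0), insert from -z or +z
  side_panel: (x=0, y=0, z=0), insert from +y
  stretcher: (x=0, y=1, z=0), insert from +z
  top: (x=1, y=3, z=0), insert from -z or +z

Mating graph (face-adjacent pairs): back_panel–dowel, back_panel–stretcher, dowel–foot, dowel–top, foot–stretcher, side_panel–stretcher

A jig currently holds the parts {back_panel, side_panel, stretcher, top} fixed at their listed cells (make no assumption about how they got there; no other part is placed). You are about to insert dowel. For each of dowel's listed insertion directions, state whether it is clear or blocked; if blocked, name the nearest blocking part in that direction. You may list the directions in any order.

+y: blocked by top; +z: clear; -z: clear

+y: nearest on ray is top@(1, 3, 0) ⇒ blocked
-z: ray from dowel(1, 2, 0) has no placed part ⇒ clear
+z: ray from dowel(1, 2, 0) has no placed part ⇒ clear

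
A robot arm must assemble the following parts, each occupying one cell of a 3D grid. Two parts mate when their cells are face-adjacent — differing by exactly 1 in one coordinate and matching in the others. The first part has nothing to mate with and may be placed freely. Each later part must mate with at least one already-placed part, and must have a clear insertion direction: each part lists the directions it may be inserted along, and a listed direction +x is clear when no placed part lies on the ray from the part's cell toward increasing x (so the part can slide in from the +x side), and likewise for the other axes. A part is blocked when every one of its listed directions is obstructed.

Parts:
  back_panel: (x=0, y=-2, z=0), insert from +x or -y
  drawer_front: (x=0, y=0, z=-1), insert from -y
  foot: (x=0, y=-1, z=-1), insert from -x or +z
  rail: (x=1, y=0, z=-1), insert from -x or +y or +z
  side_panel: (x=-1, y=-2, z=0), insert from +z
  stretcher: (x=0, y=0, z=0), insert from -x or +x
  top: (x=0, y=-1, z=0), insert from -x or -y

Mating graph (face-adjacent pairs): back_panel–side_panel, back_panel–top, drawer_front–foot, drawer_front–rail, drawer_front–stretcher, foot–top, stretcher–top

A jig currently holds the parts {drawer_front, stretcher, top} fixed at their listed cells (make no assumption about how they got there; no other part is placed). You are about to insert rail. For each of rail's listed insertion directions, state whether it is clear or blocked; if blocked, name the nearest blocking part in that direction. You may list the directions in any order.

-x: nearest on ray is drawer_front@(0, 0, -1) ⇒ blocked
+y: ray from rail(1, 0, -1) has no placed part ⇒ clear
+z: ray from rail(1, 0, -1) has no placed part ⇒ clear

+y: clear; +z: clear; -x: blocked by drawer_front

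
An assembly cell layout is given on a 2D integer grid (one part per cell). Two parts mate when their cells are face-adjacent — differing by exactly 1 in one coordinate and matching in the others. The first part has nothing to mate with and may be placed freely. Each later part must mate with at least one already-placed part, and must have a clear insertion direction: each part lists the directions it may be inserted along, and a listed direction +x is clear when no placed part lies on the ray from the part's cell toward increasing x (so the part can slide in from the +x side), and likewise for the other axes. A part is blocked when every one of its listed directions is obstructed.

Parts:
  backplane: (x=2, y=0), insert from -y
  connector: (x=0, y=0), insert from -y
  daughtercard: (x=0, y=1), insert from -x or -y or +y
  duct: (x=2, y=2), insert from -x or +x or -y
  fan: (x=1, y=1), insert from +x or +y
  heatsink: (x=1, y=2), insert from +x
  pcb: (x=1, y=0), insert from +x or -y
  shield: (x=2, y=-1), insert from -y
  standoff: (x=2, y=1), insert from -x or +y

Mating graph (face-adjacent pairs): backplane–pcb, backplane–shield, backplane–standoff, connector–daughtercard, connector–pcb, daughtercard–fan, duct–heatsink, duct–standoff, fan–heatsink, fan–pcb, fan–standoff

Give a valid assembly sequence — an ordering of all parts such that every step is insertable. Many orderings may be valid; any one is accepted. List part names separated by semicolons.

1. pcb@(1, 0) [+x clear] — {pcb}
2. backplane@(2, 0) [-y clear] — {backplane, pcb}
3. fan@(1, 1) [+x clear] — {backplane, fan, pcb}
4. shield@(2, -1) [-y clear] — {backplane, fan, pcb, shield}
5. heatsink@(1, 2) [+x clear] — {backplane, fan, heatsink, pcb, shield}
6. connector@(0, 0) [-y clear] — {backplane, connector, fan, heatsink, pcb, shield}
7. daughtercard@(0, 1) [-x clear] — {backplane, connector, daughtercard, fan, heatsink, pcb, shield}
8. standoff@(2, 1) [+y clear] — {backplane, connector, daughtercard, fan, heatsink, pcb, shield, standoff}
9. duct@(2, 2) [+x clear] — {backplane, connector, daughtercard, duct, fan, heatsink, pcb, shield, standoff}

pcb; backplane; fan; shield; heatsink; connector; daughtercard; standoff; duct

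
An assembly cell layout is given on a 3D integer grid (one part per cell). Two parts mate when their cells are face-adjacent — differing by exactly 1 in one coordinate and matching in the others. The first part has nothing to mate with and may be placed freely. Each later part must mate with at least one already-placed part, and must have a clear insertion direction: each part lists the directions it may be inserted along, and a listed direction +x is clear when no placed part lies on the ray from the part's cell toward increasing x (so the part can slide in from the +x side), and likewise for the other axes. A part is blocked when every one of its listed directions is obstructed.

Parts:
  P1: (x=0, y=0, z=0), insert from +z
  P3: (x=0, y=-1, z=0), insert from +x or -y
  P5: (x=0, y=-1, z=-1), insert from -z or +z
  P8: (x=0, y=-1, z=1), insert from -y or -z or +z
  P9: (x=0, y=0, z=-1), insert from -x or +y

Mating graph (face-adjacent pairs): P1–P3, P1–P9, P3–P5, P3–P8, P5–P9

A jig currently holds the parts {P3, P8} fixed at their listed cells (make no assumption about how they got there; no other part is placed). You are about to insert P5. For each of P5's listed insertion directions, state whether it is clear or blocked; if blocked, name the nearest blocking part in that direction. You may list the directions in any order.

+z: blocked by P3; -z: clear

-z: ray from P5(0, -1, -1) has no placed part ⇒ clear
+z: nearest on ray is P3@(0, -1, 0) ⇒ blocked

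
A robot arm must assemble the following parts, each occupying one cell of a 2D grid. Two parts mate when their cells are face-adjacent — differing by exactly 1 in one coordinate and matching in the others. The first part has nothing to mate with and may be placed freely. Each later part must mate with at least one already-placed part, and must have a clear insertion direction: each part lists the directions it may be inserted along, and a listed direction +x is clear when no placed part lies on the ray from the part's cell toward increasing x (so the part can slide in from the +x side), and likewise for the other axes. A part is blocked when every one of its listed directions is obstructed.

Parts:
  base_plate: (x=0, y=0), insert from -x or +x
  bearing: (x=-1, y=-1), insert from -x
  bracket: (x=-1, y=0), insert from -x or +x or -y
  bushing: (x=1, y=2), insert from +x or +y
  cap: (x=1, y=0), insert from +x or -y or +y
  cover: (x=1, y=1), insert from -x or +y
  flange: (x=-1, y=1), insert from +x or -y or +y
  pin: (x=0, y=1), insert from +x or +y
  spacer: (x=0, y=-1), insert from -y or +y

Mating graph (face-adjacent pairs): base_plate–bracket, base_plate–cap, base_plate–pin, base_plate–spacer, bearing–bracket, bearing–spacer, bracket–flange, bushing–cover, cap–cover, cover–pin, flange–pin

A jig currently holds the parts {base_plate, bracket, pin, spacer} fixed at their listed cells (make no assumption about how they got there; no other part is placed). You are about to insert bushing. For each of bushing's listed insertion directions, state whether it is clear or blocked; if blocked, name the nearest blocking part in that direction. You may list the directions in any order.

+x: clear; +y: clear

+x: ray from bushing(1, 2) has no placed part ⇒ clear
+y: ray from bushing(1, 2) has no placed part ⇒ clear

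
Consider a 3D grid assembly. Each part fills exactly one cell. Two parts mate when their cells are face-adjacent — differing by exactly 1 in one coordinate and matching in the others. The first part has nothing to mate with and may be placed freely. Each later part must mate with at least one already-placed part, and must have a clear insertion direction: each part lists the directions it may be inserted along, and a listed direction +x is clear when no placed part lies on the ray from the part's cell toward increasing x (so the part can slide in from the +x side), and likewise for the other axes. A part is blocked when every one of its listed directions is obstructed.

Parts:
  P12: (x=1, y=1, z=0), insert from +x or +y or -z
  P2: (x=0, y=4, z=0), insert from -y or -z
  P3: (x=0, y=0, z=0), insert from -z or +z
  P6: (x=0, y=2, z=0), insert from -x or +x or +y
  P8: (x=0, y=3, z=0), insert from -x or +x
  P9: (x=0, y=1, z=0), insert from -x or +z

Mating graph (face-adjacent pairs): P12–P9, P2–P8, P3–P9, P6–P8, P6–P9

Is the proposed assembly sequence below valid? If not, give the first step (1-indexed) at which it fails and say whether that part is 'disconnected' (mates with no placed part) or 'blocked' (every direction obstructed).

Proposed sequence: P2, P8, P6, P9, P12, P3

1. P2@(0, 4, 0) [-y clear] — {P2}
2. P8@(0, 3, 0) [-x clear] — {P2, P8}
3. P6@(0, 2, 0) [-x clear] — {P2, P6, P8}
4. P9@(0, 1, 0) [-x clear] — {P2, P6, P8, P9}
5. P12@(1, 1, 0) [+x clear] — {P12, P2, P6, P8, P9}
6. P3@(0, 0, 0) [-z clear] — {P12, P2, P3, P6, P8, P9}

Valid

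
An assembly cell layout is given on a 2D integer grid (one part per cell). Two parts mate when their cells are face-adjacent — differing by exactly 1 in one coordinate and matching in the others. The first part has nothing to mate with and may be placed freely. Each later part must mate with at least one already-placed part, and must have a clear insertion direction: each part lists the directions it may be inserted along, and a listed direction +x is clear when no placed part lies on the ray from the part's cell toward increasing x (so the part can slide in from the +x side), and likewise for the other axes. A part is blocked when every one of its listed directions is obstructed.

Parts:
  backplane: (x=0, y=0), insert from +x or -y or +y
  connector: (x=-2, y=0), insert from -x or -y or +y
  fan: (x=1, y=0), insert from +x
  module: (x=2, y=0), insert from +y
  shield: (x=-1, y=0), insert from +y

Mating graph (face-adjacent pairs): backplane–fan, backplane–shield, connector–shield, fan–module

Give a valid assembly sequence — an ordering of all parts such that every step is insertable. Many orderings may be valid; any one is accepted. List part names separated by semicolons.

1. backplane@(0, 0) [+x clear] — {backplane}
2. fan@(1, 0) [+x clear] — {backplane, fan}
3. module@(2, 0) [+y clear] — {backplane, fan, module}
4. shield@(-1, 0) [+y clear] — {backplane, fan, module, shield}
5. connector@(-2, 0) [-x clear] — {backplane, connector, fan, module, shield}

backplane; fan; module; shield; connector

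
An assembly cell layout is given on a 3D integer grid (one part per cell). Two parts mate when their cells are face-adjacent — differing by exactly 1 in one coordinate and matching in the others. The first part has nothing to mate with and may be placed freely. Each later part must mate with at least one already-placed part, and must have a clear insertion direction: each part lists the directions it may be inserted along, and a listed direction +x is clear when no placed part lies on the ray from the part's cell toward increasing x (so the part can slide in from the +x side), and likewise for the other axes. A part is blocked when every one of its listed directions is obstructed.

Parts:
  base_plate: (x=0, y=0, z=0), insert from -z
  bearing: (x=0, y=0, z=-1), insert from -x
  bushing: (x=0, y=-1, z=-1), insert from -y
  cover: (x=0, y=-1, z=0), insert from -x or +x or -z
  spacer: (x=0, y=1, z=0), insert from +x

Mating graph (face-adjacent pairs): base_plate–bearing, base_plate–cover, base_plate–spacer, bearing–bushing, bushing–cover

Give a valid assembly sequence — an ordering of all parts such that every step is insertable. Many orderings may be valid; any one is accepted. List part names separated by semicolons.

bushing; cover; base_plate; spacer; bearing

1. bushing@(0, -1, -1) [-y clear] — {bushing}
2. cover@(0, -1, 0) [-x clear] — {bushing, cover}
3. base_plate@(0, 0, 0) [-z clear] — {base_plate, bushing, cover}
4. spacer@(0, 1, 0) [+x clear] — {base_plate, bushing, cover, spacer}
5. bearing@(0, 0, -1) [-x clear] — {base_plate, bearing, bushing, cover, spacer}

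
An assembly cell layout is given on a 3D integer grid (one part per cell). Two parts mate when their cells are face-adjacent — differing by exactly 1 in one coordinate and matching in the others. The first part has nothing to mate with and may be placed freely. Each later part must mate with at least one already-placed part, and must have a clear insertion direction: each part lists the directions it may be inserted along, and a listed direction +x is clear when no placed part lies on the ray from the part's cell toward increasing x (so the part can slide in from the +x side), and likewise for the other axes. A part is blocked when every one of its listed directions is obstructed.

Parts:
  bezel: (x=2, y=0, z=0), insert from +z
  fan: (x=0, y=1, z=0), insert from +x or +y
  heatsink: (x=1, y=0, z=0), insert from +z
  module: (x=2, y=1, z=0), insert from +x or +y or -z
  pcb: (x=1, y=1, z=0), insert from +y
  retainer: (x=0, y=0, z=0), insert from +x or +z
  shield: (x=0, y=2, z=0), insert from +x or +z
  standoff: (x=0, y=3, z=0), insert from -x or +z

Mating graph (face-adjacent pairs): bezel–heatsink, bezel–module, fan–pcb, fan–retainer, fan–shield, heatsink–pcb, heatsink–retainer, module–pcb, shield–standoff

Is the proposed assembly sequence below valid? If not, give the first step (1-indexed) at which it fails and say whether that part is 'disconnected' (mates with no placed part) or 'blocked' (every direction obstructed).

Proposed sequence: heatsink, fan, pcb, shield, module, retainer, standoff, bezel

Invalid at step 2 (disconnected)

1. heatsink@(1, 0, 0) [+z clear] — {heatsink}
2. fan@(0, 1, 0) — no placed neighbour ⇒ disconnected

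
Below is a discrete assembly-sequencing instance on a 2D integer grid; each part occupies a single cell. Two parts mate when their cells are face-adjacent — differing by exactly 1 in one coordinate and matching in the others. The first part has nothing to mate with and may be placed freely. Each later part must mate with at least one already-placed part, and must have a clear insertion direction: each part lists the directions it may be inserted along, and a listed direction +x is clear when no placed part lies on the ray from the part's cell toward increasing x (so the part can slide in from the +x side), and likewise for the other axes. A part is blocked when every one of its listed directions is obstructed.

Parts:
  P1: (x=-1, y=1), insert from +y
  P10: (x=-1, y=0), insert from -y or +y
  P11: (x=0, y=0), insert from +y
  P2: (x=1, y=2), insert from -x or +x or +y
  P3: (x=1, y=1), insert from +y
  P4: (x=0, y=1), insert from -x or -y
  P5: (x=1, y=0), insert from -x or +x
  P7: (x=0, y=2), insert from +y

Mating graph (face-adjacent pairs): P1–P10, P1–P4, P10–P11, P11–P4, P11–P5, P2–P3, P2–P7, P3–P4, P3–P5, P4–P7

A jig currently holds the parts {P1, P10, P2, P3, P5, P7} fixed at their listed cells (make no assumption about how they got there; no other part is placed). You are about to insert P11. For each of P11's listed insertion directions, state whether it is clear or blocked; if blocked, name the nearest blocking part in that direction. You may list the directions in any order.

+y: blocked by P7

+y: nearest on ray is P7@(0, 2) ⇒ blocked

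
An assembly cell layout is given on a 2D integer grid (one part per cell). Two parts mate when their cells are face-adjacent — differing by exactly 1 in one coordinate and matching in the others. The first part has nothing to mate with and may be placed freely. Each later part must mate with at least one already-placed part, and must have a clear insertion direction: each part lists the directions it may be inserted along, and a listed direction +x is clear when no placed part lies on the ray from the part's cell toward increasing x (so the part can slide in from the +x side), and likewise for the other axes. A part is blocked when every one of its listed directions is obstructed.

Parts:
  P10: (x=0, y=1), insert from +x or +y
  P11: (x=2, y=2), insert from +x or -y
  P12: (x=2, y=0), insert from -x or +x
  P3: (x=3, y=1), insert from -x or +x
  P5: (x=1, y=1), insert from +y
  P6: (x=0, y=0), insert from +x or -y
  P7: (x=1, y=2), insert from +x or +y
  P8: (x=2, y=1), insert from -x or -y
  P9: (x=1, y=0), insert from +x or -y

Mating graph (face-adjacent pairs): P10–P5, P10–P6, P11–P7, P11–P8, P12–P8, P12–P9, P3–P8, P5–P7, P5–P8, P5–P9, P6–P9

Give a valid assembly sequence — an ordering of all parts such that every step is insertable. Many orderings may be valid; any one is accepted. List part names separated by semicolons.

1. P12@(2, 0) [-x clear] — {P12}
2. P9@(1, 0) [-y clear] — {P12, P9}
3. P8@(2, 1) [-x clear] — {P12, P8, P9}
4. P3@(3, 1) [+x clear] — {P12, P3, P8, P9}
5. P11@(2, 2) [+x clear] — {P11, P12, P3, P8, P9}
6. P5@(1, 1) [+y clear] — {P11, P12, P3, P5, P8, P9}
7. P10@(0, 1) [+y clear] — {P10, P11, P12, P3, P5, P8, P9}
8. P7@(1, 2) [+y clear] — {P10, P11, P12, P3, P5, P7, P8, P9}
9. P6@(0, 0) [-y clear] — {P10, P11, P12, P3, P5, P6, P7, P8, P9}

P12; P9; P8; P3; P11; P5; P10; P7; P6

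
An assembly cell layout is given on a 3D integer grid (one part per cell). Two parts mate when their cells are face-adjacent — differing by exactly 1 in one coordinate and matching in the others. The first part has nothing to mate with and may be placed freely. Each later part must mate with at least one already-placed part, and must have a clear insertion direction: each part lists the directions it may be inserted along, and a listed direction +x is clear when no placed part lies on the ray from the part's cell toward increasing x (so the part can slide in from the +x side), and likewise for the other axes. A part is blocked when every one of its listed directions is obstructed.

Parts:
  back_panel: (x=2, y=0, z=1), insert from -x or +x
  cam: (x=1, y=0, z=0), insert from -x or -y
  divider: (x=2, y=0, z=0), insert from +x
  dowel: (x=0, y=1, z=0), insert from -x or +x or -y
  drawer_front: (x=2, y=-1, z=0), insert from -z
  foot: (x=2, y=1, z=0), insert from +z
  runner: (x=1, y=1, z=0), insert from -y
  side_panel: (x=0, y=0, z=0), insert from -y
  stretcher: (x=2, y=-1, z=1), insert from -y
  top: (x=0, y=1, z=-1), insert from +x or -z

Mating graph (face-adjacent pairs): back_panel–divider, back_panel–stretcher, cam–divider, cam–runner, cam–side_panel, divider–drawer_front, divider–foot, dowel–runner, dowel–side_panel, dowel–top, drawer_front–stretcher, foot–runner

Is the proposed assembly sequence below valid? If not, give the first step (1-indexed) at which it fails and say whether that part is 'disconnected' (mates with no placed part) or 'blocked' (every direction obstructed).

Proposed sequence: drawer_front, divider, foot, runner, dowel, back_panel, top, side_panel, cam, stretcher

1. drawer_front@(2, -1, 0) [-z clear] — {drawer_front}
2. divider@(2, 0, 0) [+x clear] — {divider, drawer_front}
3. foot@(2, 1, 0) [+z clear] — {divider, drawer_front, foot}
4. runner@(1, 1, 0) [-y clear] — {divider, drawer_front, foot, runner}
5. dowel@(0, 1, 0) [-x clear] — {divider, dowel, drawer_front, foot, runner}
6. back_panel@(2, 0, 1) [-x clear] — {back_panel, divider, dowel, drawer_front, foot, runner}
7. top@(0, 1, -1) [+x clear] — {back_panel, divider, dowel, drawer_front, foot, runner, top}
8. side_panel@(0, 0, 0) [-y clear] — {back_panel, divider, dowel, drawer_front, foot, runner, side_panel, top}
9. cam@(1, 0, 0) [-y clear] — {back_panel, cam, divider, dowel, drawer_front, foot, runner, side_panel, top}
10. stretcher@(2, -1, 1) [-y clear] — {back_panel, cam, divider, dowel, drawer_front, foot, runner, side_panel, stretcher, top}

Valid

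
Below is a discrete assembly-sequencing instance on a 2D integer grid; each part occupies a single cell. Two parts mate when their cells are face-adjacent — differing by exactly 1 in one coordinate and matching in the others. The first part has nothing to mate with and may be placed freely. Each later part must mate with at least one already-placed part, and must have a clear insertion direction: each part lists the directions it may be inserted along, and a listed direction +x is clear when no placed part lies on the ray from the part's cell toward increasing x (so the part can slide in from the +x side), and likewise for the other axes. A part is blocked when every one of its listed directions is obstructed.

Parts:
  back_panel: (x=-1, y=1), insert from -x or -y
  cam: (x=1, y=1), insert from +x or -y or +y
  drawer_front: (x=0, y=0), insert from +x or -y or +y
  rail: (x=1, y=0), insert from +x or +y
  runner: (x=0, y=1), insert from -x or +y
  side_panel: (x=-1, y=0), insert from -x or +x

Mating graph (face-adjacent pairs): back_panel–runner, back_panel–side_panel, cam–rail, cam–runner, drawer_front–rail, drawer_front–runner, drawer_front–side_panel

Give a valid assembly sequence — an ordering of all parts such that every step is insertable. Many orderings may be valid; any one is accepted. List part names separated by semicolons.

1. rail@(1, 0) [+x clear] — {rail}
2. drawer_front@(0, 0) [-y clear] — {drawer_front, rail}
3. runner@(0, 1) [-x clear] — {drawer_front, rail, runner}
4. side_panel@(-1, 0) [-x clear] — {drawer_front, rail, runner, side_panel}
5. cam@(1, 1) [+x clear] — {cam, drawer_front, rail, runner, side_panel}
6. back_panel@(-1, 1) [-x clear] — {back_panel, cam, drawer_front, rail, runner, side_panel}

rail; drawer_front; runner; side_panel; cam; back_panel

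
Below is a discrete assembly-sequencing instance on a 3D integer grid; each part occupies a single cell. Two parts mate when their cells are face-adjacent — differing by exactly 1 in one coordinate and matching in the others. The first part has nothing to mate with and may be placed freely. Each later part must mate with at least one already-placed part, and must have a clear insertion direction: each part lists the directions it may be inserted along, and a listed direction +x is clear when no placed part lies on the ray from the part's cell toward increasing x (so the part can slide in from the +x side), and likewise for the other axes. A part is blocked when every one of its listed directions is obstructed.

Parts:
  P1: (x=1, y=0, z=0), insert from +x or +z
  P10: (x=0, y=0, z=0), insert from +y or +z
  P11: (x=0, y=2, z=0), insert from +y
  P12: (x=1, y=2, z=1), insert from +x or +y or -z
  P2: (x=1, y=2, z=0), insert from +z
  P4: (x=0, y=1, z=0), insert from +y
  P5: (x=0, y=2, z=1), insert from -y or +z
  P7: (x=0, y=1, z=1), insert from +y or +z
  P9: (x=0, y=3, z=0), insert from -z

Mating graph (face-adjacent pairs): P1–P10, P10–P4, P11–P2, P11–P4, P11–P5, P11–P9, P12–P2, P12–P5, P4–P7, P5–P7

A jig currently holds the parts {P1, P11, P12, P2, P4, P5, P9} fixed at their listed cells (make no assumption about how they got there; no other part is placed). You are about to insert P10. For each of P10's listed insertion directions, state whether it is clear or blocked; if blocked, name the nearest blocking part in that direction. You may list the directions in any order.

+y: blocked by P4; +z: clear

+y: nearest on ray is P4@(0, 1, 0) ⇒ blocked
+z: ray from P10(0, 0, 0) has no placed part ⇒ clear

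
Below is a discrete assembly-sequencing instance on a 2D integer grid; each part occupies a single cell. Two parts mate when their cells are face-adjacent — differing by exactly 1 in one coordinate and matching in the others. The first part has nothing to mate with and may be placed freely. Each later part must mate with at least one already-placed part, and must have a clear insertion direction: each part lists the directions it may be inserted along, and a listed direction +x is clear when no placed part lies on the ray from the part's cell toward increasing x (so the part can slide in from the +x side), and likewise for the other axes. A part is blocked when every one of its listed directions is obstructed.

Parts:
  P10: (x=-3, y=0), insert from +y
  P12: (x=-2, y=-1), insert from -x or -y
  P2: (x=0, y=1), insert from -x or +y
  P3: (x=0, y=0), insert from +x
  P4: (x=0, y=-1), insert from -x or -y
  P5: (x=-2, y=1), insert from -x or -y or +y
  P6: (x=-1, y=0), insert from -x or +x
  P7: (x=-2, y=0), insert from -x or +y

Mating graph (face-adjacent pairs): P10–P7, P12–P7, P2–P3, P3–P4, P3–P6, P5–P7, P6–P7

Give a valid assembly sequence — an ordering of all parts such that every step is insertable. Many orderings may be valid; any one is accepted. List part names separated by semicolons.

1. P2@(0, 1) [-x clear] — {P2}
2. P3@(0, 0) [+x clear] — {P2, P3}
3. P6@(-1, 0) [-x clear] — {P2, P3, P6}
4. P4@(0, -1) [-x clear] — {P2, P3, P4, P6}
5. P7@(-2, 0) [-x clear] — {P2, P3, P4, P6, P7}
6. P10@(-3, 0) [+y clear] — {P10, P2, P3, P4, P6, P7}
7. P12@(-2, -1) [-x clear] — {P10, P12, P2, P3, P4, P6, P7}
8. P5@(-2, 1) [-x clear] — {P10, P12, P2, P3, P4, P5, P6, P7}

P2; P3; P6; P4; P7; P10; P12; P5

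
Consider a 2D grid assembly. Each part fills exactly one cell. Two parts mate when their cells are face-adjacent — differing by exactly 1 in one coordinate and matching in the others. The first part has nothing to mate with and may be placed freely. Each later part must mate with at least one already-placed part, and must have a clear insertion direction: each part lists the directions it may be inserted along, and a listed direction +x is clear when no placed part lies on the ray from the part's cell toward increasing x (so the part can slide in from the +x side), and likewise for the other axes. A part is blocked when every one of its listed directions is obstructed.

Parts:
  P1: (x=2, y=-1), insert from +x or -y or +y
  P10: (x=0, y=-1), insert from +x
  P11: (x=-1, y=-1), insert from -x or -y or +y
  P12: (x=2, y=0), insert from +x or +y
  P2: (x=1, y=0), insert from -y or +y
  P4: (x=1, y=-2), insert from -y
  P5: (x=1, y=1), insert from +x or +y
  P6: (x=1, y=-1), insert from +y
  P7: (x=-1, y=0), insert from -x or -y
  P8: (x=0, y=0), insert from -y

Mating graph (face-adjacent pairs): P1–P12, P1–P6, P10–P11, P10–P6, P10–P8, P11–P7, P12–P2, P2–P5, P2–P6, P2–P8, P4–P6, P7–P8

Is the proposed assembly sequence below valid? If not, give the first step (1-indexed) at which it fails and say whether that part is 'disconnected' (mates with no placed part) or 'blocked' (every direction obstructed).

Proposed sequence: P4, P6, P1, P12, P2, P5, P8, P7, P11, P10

1. P4@(1, -2) [-y clear] — {P4}
2. P6@(1, -1) [+y clear] — {P4, P6}
3. P1@(2, -1) [+x clear] — {P1, P4, P6}
4. P12@(2, 0) [+x clear] — {P1, P12, P4, P6}
5. P2@(1, 0) [+y clear] — {P1, P12, P2, P4, P6}
6. P5@(1, 1) [+x clear] — {P1, P12, P2, P4, P5, P6}
7. P8@(0, 0) [-y clear] — {P1, P12, P2, P4, P5, P6, P8}
8. P7@(-1, 0) [-x clear] — {P1, P12, P2, P4, P5, P6, P7, P8}
9. P11@(-1, -1) [-x clear] — {P1, P11, P12, P2, P4, P5, P6, P7, P8}
10. P10@(0, -1) — +x all obstructed ⇒ blocked

Invalid at step 10 (blocked)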